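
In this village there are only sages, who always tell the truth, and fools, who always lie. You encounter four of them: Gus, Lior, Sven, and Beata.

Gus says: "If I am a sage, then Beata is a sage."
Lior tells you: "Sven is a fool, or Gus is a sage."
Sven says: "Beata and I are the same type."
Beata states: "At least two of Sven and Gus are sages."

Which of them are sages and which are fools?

Gus: sage, Lior: sage, Sven: sage, Beata: sage

Consider Gus. Suppose Gus is a fool.
Then Gus's own statement would have to be false, but it can't be — contradiction.
So Gus is a sage.
With that fixed, Lior's statement is true, so Lior is a sage.
Consider Sven. Suppose Sven is a fool.
Then no assignment of the remaining roles makes every statement match its speaker's type — contradiction.
So Sven is a sage.
With that fixed, Beata's statement is true, so Beata is a sage.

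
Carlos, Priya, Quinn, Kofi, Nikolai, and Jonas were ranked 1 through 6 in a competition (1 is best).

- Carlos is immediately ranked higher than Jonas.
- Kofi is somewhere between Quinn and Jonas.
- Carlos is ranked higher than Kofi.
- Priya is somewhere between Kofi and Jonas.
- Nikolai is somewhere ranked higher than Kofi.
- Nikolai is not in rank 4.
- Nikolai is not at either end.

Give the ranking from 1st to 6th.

Carlos, Jonas, Nikolai, Priya, Kofi, Quinn

From clue 1: Carlos is in {1,2,3,4,5}.
From clues 1–2: Kofi is in {2,3,4,5}.
From clues 1–3: Carlos is in {1,2,3}.
From clues 1–4: Carlos is in {1,2}.
From clues 1–5: Kofi → rank 5, Quinn → rank 6.
From clues 1–6: Priya → rank 4.
From clues 1–7: Carlos → rank 1, Jonas → rank 2, Nikolai → rank 3.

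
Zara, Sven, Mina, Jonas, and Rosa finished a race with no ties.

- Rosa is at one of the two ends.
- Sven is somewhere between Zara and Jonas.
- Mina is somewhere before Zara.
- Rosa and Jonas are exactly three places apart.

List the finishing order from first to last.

From clue 1: Rosa is in {1,5}.
From clues 1–4: Mina → place 1, Jonas → place 2, Sven → place 3, Zara → place 4, Rosa → place 5.

Mina, Jonas, Sven, Zara, Rosa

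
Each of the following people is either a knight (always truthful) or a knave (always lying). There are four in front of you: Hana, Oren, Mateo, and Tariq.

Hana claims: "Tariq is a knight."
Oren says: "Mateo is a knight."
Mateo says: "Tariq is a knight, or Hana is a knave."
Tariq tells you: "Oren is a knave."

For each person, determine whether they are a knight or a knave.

Consider Hana. Suppose Hana is a knight.
Then no assignment of the remaining roles makes every statement match its speaker's type — contradiction.
So Hana is a knave.
With that fixed, Mateo's statement is true, so Mateo is a knight.
With that fixed, Oren's statement is true, so Oren is a knight.
With that fixed, Tariq's statement is false, so Tariq is a knave.

Hana: knave, Oren: knight, Mateo: knight, Tariq: knave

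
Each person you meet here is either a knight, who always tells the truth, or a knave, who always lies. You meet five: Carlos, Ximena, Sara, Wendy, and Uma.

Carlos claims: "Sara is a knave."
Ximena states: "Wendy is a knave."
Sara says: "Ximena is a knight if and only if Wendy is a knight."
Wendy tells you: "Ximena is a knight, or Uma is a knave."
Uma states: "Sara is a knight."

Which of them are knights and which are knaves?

Consider Carlos. Suppose Carlos is a knave.
Then no assignment of the remaining roles makes every statement match its speaker's type — contradiction.
So Carlos is a knight.
Consider Ximena. Suppose Ximena is a knight.
Then no assignment of the remaining roles makes every statement match its speaker's type — contradiction.
So Ximena is a knave.
Consider Sara. Suppose Sara is a knight.
Then Carlos's statement comes out false, contradicting Carlos being a knight.
So Sara is a knave.
With that fixed, Uma's statement is false, so Uma is a knave.
With that fixed, Wendy's statement is true, so Wendy is a knight.

Carlos: knight, Ximena: knave, Sara: knave, Wendy: knight, Uma: knave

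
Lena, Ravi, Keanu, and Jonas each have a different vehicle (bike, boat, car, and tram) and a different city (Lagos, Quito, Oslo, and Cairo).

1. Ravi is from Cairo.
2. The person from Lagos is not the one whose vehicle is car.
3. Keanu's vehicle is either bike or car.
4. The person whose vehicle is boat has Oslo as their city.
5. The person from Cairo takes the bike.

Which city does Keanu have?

Clue 1 rules out Cairo for Keanu's city.
With clues 1–4, Oslo is impossible for Keanu's city.
With clues 1–5, Lagos is impossible for Keanu's city.
That leaves Quito.

Quito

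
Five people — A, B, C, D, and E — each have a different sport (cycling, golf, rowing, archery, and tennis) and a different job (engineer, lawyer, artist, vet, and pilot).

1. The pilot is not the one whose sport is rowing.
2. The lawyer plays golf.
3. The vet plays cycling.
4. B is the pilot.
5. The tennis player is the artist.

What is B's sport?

With clues 1–4, cycling, golf, and rowing are impossible for B's sport.
With clues 1–5, tennis is impossible for B's sport.
That leaves archery.

archery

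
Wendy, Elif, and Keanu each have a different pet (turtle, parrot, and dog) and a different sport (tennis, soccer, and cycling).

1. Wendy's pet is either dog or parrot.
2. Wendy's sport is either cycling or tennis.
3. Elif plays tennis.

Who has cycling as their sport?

With clues 1–3, Elif and Keanu are impossible for the one with sport cycling.
That leaves Wendy.

Wendy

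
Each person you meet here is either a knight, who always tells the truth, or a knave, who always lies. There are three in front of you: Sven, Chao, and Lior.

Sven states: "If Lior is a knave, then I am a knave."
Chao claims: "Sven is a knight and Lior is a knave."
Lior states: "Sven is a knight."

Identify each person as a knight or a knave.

Sven: knight, Chao: knave, Lior: knight

Consider Sven. Suppose Sven is a knave.
Then Sven's own statement would have to be false, but it can't be — contradiction.
So Sven is a knight.
With that fixed, Lior's statement is true, so Lior is a knight.
With that fixed, Chao's statement is false, so Chao is a knave.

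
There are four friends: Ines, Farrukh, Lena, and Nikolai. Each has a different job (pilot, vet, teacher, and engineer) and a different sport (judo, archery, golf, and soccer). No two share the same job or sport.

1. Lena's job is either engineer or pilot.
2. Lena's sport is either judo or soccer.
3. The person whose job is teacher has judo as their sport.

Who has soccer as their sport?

With clues 1–3, Farrukh, Ines, and Nikolai are impossible for the one with sport soccer.
That leaves Lena.

Lena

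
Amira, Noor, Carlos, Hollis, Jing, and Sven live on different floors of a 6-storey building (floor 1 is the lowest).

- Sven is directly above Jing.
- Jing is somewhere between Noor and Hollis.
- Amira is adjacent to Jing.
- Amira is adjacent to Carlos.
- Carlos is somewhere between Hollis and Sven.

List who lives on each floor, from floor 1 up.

Hollis, Carlos, Amira, Jing, Sven, Noor

From clue 1: Jing is in {1,2,3,4,5}.
From clues 1–2: Jing is in {2,3,4}.
From clues 1–3: Amira is in {2,3}.
From clues 1–4: Carlos → floor 2, Amira → floor 3, Jing → floor 4, Sven → floor 5.
From clues 1–5: Hollis → floor 1, Noor → floor 6.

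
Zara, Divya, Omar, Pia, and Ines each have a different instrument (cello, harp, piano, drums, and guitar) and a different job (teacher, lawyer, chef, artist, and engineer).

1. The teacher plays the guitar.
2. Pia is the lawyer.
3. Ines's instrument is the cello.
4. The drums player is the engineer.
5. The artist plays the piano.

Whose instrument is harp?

Pia

With clues 1–3, Ines is impossible for the one with instrument harp.
With clues 1–5, Divya, Omar, and Zara are impossible for the one with instrument harp.
That leaves Pia.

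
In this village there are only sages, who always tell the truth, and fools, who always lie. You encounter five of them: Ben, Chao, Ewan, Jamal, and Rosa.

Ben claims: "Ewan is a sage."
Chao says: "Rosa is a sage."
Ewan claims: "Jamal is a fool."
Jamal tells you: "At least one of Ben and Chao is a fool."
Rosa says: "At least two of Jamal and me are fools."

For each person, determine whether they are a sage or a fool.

Consider Ben. Suppose Ben is a sage.
Then no assignment of the remaining roles makes every statement match its speaker's type — contradiction.
So Ben is a fool.
With that fixed, Jamal's statement is true, so Jamal is a sage.
With that fixed, Rosa's statement is false, so Rosa is a fool.
With that fixed, Chao's statement is false, so Chao is a fool.
With that fixed, Ewan's statement is false, so Ewan is a fool.

Ben: fool, Chao: fool, Ewan: fool, Jamal: sage, Rosa: fool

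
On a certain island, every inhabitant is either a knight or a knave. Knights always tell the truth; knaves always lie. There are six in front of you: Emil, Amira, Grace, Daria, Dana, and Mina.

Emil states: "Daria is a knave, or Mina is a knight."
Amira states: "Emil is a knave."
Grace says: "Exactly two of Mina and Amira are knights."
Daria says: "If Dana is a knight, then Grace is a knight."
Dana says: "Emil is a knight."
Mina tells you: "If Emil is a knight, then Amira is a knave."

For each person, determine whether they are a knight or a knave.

Consider Emil. Suppose Emil is a knave.
Then no assignment of the remaining roles makes every statement match its speaker's type — contradiction.
So Emil is a knight.
With that fixed, Amira's statement is false, so Amira is a knave.
With that fixed, Grace's statement is false, so Grace is a knave.
With that fixed, Dana's statement is true, so Dana is a knight.
With that fixed, Mina's statement is true, so Mina is a knight.
With that fixed, Daria's statement is false, so Daria is a knave.

Emil: knight, Amira: knave, Grace: knave, Daria: knave, Dana: knight, Mina: knight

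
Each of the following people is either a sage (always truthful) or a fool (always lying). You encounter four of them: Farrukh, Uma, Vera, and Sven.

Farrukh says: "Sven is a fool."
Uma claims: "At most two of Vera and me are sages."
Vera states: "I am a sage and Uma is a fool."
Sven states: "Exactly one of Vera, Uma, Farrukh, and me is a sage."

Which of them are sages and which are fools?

Farrukh: sage, Uma: sage, Vera: fool, Sven: fool

Regardless of anyone's role, Uma's statement is true, so Uma is a sage.
With that fixed, Vera's statement is false, so Vera is a fool.
Consider Farrukh. Suppose Farrukh is a fool.
Then whichever role Sven has, Sven's statement has the wrong truth value — contradiction.
So Farrukh is a sage.
With that fixed, Sven's statement is false, so Sven is a fool.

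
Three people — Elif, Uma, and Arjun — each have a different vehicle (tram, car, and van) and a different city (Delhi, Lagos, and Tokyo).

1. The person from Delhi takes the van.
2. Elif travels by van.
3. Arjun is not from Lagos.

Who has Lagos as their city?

Uma

With clues 1–2, Elif is impossible for the one with city Lagos.
With clues 1–3, Arjun is impossible for the one with city Lagos.
That leaves Uma.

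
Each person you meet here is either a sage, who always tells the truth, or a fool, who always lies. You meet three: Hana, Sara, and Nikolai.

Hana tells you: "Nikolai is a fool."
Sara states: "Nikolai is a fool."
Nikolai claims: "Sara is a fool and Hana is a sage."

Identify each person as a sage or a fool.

Hana: sage, Sara: sage, Nikolai: fool

Consider Hana. Suppose Hana is a fool.
Then no assignment of the remaining roles makes every statement match its speaker's type — contradiction.
So Hana is a sage.
Consider Sara. Suppose Sara is a fool.
Then no assignment of the remaining roles makes every statement match its speaker's type — contradiction.
So Sara is a sage.
With that fixed, Nikolai's statement is false, so Nikolai is a fool.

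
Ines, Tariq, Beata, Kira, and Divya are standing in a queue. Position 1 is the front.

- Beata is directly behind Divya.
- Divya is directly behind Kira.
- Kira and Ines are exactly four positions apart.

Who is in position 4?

With clues 1–2, Kira is ruled out for position 4.
With clues 1–3, Beata, Divya, and Ines are ruled out for position 4.
So position 4 is Tariq.

Tariq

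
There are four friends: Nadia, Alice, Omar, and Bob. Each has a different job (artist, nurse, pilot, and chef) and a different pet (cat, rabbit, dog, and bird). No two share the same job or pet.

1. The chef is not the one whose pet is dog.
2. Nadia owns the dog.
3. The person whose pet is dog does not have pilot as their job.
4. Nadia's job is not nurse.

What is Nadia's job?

artist

With clues 1–2, chef is impossible for Nadia's job.
With clues 1–3, pilot is impossible for Nadia's job.
With clues 1–4, nurse is impossible for Nadia's job.
That leaves artist.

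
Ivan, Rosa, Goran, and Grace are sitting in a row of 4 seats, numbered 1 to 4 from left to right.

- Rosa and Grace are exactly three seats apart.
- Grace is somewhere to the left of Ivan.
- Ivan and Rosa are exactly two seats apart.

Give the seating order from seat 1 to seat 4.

Grace, Ivan, Goran, Rosa

From clue 1: Ivan is in {2,3}.
From clues 1–2: Grace → seat 1, Rosa → seat 4.
From clues 1–3: Ivan → seat 2, Goran → seat 3.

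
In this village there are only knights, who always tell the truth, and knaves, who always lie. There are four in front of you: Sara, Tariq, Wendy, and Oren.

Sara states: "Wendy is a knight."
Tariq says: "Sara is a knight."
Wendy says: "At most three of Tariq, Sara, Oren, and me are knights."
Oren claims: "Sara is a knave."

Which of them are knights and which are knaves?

Sara: knight, Tariq: knight, Wendy: knight, Oren: knave

Consider Sara. Suppose Sara is a knave.
Then no assignment of the remaining roles makes every statement match its speaker's type — contradiction.
So Sara is a knight.
With that fixed, Tariq's statement is true, so Tariq is a knight.
With that fixed, Oren's statement is false, so Oren is a knave.
With that fixed, Wendy's statement is true, so Wendy is a knight.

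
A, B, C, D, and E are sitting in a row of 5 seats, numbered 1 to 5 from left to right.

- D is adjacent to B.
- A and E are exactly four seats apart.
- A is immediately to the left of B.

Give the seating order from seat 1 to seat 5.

A, B, D, C, E

From clues 1–2: A is in {1,5}.
From clues 1–3: A → seat 1, B → seat 2, D → seat 3, C → seat 4, E → seat 5.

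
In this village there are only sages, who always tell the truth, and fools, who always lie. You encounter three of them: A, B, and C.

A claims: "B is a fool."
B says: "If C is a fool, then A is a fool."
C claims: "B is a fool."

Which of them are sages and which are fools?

A: fool, B: sage, C: fool

Consider A. Suppose A is a sage.
Then no assignment of the remaining roles makes every statement match its speaker's type — contradiction.
So A is a fool.
With that fixed, B's statement is true, so B is a sage.
With that fixed, C's statement is false, so C is a fool.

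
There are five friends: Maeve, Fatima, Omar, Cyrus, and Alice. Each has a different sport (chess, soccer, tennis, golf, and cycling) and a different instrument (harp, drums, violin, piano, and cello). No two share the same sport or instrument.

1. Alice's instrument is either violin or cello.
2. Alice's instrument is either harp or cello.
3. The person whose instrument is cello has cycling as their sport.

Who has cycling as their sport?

Alice

With clues 1–3, Cyrus, Fatima, Maeve, and Omar are impossible for the one with sport cycling.
That leaves Alice.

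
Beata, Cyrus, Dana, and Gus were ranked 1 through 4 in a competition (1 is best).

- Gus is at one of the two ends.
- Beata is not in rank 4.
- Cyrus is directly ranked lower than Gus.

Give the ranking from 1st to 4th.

Gus, Cyrus, Beata, Dana

From clue 1: Gus is in {1,4}.
From clues 1–3: Gus → rank 1, Cyrus → rank 2, Beata → rank 3, Dana → rank 4.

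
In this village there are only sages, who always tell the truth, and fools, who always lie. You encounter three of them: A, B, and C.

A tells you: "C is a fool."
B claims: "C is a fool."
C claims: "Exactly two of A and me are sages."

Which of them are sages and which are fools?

Consider A. Suppose A is a fool.
Then no assignment of the remaining roles makes every statement match its speaker's type — contradiction.
So A is a sage.
Consider B. Suppose B is a fool.
Then no assignment of the remaining roles makes every statement match its speaker's type — contradiction.
So B is a sage.
Consider C. Suppose C is a sage.
Then A's statement comes out false, contradicting A being a sage.
So C is a fool.

A: sage, B: sage, C: fool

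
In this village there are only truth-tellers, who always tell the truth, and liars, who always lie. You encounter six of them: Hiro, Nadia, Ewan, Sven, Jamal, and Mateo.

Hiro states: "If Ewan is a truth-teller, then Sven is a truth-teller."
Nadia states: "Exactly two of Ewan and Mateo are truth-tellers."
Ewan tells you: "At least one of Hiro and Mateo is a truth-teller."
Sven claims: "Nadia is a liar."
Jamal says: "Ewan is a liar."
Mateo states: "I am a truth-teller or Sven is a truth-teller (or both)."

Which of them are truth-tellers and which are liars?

Hiro: liar, Nadia: truth-teller, Ewan: truth-teller, Sven: liar, Jamal: liar, Mateo: truth-teller

Consider Hiro. Suppose Hiro is a truth-teller.
Then no assignment of the remaining roles makes every statement match its speaker's type — contradiction.
So Hiro is a liar.
Consider Nadia. Suppose Nadia is a liar.
Then no assignment of the remaining roles makes every statement match its speaker's type — contradiction.
So Nadia is a truth-teller.
With that fixed, Sven's statement is false, so Sven is a liar.
Consider Ewan. Suppose Ewan is a liar.
Then Hiro's statement comes out true, contradicting Hiro being a liar.
So Ewan is a truth-teller.
With that fixed, Jamal's statement is false, so Jamal is a liar.
Consider Mateo. Suppose Mateo is a liar.
Then Nadia's statement comes out false, contradicting Nadia being a truth-teller.
So Mateo is a truth-teller.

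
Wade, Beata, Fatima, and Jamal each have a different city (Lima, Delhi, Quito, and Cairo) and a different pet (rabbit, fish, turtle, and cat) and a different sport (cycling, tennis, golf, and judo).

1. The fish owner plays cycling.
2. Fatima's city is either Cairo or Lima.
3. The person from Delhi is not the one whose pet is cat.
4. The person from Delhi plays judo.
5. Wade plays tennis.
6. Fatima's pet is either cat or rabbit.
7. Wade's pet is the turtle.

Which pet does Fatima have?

cat

With clues 1–6, fish and turtle are impossible for Fatima's pet.
With clues 1–7, rabbit is impossible for Fatima's pet.
That leaves cat.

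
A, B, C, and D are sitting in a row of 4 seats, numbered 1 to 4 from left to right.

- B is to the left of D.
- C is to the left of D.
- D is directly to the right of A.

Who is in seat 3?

With clues 1–3, B, C, and D are ruled out for seat 3.
So seat 3 is A.

A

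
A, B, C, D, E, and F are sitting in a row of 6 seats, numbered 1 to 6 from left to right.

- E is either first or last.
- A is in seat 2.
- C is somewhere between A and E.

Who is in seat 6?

E

With clues 1–2, A is ruled out for seat 6.
With clues 1–3, B, C, D, and F are ruled out for seat 6.
So seat 6 is E.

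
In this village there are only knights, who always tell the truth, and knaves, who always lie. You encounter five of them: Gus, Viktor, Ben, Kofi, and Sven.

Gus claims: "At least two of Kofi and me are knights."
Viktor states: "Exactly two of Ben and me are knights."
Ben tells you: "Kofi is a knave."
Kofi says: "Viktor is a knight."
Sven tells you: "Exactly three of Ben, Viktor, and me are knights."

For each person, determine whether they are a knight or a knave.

Gus: knave, Viktor: knave, Ben: knight, Kofi: knave, Sven: knave

Consider Gus. Suppose Gus is a knight.
Then no assignment of the remaining roles makes every statement match its speaker's type — contradiction.
So Gus is a knave.
Consider Viktor. Suppose Viktor is a knight.
Then no assignment of the remaining roles makes every statement match its speaker's type — contradiction.
So Viktor is a knave.
With that fixed, Kofi's statement is false, so Kofi is a knave.
With that fixed, Sven's statement is false, so Sven is a knave.
With that fixed, Ben's statement is true, so Ben is a knight.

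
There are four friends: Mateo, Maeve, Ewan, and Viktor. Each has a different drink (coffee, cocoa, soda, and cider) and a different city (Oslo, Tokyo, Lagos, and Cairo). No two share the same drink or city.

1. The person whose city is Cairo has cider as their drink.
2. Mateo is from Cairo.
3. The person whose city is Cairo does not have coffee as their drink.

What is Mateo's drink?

With clues 1–2, cocoa, coffee, and soda are impossible for Mateo's drink.
That leaves cider.

cider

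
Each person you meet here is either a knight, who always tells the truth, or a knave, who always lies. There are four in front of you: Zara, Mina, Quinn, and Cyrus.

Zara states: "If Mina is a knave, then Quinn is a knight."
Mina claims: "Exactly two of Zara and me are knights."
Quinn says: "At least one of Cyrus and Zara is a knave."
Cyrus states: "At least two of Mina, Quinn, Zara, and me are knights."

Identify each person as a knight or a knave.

Consider Zara. Suppose Zara is a knave.
Then no assignment of the remaining roles makes every statement match its speaker's type — contradiction.
So Zara is a knight.
Consider Mina. Suppose Mina is a knave.
Then no assignment of the remaining roles makes every statement match its speaker's type — contradiction.
So Mina is a knight.
With that fixed, Cyrus's statement is true, so Cyrus is a knight.
With that fixed, Quinn's statement is false, so Quinn is a knave.

Zara: knight, Mina: knight, Quinn: knave, Cyrus: knight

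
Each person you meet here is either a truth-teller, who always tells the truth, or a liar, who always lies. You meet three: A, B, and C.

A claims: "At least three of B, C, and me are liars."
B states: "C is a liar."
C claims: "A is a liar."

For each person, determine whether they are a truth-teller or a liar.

Consider A. Suppose A is a truth-teller.
Then A's own statement would have to be true, but it can't be — contradiction.
So A is a liar.
With that fixed, C's statement is true, so C is a truth-teller.
With that fixed, B's statement is false, so B is a liar.

A: liar, B: liar, C: truth-teller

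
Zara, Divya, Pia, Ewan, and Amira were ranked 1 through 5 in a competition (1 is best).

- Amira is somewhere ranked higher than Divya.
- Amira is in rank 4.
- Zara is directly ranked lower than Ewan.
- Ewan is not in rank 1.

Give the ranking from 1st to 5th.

From clue 1: Divya is in {2,3,4,5}.
From clues 1–2: Amira → rank 4, Divya → rank 5.
From clues 1–3: Zara is in {2,3}.
From clues 1–4: Pia → rank 1, Ewan → rank 2, Zara → rank 3.

Pia, Ewan, Zara, Amira, Divya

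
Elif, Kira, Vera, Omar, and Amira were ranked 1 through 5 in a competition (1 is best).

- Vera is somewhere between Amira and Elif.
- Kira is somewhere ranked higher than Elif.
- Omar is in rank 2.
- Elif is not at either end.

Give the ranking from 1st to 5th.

Kira, Omar, Elif, Vera, Amira

From clue 1: Vera is in {2,3,4}.
From clues 1–3: Omar → rank 2.
From clues 1–4: Kira → rank 1, Elif → rank 3, Vera → rank 4, Amira → rank 5.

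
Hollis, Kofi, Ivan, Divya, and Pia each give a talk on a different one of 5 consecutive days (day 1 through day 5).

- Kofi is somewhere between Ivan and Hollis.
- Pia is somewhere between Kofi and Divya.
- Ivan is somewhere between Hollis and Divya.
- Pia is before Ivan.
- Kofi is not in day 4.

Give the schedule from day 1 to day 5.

From clue 1: Kofi is in {2,3,4}.
From clues 1–2: Kofi is in {2,4}.
From clues 1–3: Hollis is in {1,5}.
From clues 1–5: Hollis → day 1, Kofi → day 2, Pia → day 3, Ivan → day 4, Divya → day 5.

Hollis, Kofi, Pia, Ivan, Divya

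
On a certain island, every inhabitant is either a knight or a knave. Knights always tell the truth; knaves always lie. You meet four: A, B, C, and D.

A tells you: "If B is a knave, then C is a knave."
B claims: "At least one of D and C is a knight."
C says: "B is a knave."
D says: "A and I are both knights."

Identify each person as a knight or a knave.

A: knight, B: knight, C: knave, D: knight

Consider A. Suppose A is a knave.
Then no assignment of the remaining roles makes every statement match its speaker's type — contradiction.
So A is a knight.
Consider B. Suppose B is a knave.
Then no assignment of the remaining roles makes every statement match its speaker's type — contradiction.
So B is a knight.
With that fixed, C's statement is false, so C is a knave.
Consider D. Suppose D is a knave.
Then B's statement comes out false, contradicting B being a knight.
So D is a knight.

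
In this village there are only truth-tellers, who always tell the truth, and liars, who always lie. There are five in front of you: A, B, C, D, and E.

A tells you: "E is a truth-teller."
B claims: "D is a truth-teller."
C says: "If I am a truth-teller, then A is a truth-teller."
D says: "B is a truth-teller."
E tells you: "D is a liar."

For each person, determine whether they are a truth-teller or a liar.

A: truth-teller, B: liar, C: truth-teller, D: liar, E: truth-teller

Consider A. Suppose A is a liar.
Then whichever role C has, C's statement has the wrong truth value — contradiction.
So A is a truth-teller.
With that fixed, C's statement is true, so C is a truth-teller.
Consider B. Suppose B is a truth-teller.
Then no assignment of the remaining roles makes every statement match its speaker's type — contradiction.
So B is a liar.
With that fixed, D's statement is false, so D is a liar.
With that fixed, E's statement is true, so E is a truth-teller.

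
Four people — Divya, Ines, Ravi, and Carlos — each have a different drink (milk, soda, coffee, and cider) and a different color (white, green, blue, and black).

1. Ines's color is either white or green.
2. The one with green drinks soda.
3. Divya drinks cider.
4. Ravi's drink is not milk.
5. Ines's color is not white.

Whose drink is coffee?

Ravi

With clues 1–3, Divya is impossible for the one with drink coffee.
With clues 1–5, Carlos and Ines are impossible for the one with drink coffee.
That leaves Ravi.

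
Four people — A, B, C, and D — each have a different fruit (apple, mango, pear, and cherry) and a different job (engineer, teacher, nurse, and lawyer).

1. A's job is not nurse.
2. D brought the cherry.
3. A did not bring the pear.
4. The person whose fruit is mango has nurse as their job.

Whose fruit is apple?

With clues 1–2, D is impossible for the one with fruit apple.
With clues 1–4, B and C are impossible for the one with fruit apple.
That leaves A.

A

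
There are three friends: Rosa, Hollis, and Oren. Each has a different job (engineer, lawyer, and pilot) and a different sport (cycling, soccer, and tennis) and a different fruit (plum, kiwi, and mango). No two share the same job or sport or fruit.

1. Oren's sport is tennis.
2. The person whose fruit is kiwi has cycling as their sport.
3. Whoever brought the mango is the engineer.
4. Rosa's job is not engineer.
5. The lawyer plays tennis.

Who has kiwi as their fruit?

With clues 1–2, Oren is impossible for the one with fruit kiwi.
With clues 1–5, Hollis is impossible for the one with fruit kiwi.
That leaves Rosa.

Rosa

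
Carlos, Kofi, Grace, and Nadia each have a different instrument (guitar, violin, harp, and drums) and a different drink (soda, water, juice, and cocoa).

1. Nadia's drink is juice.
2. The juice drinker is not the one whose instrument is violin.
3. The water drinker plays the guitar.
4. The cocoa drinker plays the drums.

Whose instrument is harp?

With clues 1–4, Carlos, Grace, and Kofi are impossible for the one with instrument harp.
That leaves Nadia.

Nadia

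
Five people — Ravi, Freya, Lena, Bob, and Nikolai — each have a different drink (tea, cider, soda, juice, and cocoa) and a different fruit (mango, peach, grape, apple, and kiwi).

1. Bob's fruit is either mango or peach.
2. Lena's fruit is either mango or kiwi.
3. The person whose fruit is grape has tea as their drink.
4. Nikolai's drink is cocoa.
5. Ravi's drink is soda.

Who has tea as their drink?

With clues 1–3, Bob and Lena are impossible for the one with drink tea.
With clues 1–4, Nikolai is impossible for the one with drink tea.
With clues 1–5, Ravi is impossible for the one with drink tea.
That leaves Freya.

Freya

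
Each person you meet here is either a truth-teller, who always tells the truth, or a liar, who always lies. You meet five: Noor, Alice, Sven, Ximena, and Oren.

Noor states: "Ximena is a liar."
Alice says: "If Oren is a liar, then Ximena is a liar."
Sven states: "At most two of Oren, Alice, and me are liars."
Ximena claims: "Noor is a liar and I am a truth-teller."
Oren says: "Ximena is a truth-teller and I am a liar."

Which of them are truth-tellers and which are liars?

Consider Noor. Suppose Noor is a liar.
Then no assignment of the remaining roles makes every statement match its speaker's type — contradiction.
So Noor is a truth-teller.
With that fixed, Ximena's statement is false, so Ximena is a liar.
With that fixed, Oren's statement is false, so Oren is a liar.
With that fixed, Alice's statement is true, so Alice is a truth-teller.
With that fixed, Sven's statement is true, so Sven is a truth-teller.

Noor: truth-teller, Alice: truth-teller, Sven: truth-teller, Ximena: liar, Oren: liar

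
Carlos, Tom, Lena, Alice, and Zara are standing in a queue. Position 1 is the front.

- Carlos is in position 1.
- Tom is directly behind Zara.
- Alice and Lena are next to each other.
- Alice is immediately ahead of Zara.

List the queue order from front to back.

Carlos, Lena, Alice, Zara, Tom

From clue 1: Carlos → position 1.
From clues 1–2: Tom is in {3,4,5}.
From clues 1–3: Tom is in {3,5}.
From clues 1–4: Lena → position 2, Alice → position 3, Zara → position 4, Tom → position 5.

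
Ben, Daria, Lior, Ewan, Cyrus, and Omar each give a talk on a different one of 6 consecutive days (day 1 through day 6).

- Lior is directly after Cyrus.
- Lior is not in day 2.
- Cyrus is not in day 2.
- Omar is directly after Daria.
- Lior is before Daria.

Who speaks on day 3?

With clues 1–3, Lior is ruled out for day 3.
With clues 1–5, Ben, Daria, Ewan, and Omar are ruled out for day 3.
So day 3 is Cyrus.

Cyrus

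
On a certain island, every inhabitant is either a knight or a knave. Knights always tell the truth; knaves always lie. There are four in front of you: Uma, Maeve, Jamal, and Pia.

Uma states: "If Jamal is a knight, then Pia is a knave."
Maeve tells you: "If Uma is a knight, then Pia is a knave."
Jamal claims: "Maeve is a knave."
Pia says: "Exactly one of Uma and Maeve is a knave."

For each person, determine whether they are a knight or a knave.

Consider Uma. Suppose Uma is a knave.
Then no assignment of the remaining roles makes every statement match its speaker's type — contradiction.
So Uma is a knight.
Consider Maeve. Suppose Maeve is a knave.
Then no assignment of the remaining roles makes every statement match its speaker's type — contradiction.
So Maeve is a knight.
With that fixed, Jamal's statement is false, so Jamal is a knave.
With that fixed, Pia's statement is false, so Pia is a knave.

Uma: knight, Maeve: knight, Jamal: knave, Pia: knave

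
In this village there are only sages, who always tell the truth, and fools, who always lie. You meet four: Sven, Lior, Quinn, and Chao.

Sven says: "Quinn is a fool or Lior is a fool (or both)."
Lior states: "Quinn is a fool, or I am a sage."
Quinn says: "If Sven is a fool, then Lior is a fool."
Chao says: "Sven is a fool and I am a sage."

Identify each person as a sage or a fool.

Consider Sven. Suppose Sven is a fool.
Then no assignment of the remaining roles makes every statement match its speaker's type — contradiction.
So Sven is a sage.
With that fixed, Quinn's statement is true, so Quinn is a sage.
With that fixed, Chao's statement is false, so Chao is a fool.
Consider Lior. Suppose Lior is a sage.
Then Sven's statement comes out false, contradicting Sven being a sage.
So Lior is a fool.

Sven: sage, Lior: fool, Quinn: sage, Chao: fool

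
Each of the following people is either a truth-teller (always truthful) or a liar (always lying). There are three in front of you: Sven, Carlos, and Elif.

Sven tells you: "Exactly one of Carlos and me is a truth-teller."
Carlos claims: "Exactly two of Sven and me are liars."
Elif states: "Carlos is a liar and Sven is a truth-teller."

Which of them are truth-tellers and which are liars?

Sven: truth-teller, Carlos: liar, Elif: truth-teller

Consider Sven. Suppose Sven is a liar.
Then whichever role Carlos has, Carlos's statement has the wrong truth value — contradiction.
So Sven is a truth-teller.
With that fixed, Carlos's statement is false, so Carlos is a liar.
With that fixed, Elif's statement is true, so Elif is a truth-teller.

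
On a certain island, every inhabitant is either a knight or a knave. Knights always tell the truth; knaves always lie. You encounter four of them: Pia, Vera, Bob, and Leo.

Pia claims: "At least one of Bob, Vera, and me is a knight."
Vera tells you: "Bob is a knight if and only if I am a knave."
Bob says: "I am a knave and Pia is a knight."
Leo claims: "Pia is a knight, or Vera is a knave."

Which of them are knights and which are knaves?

Pia: knave, Vera: knave, Bob: knave, Leo: knight

Consider Pia. Suppose Pia is a knight.
Then whichever role Bob has, Bob's statement has the wrong truth value — contradiction.
So Pia is a knave.
With that fixed, Bob's statement is false, so Bob is a knave.
Consider Vera. Suppose Vera is a knight.
Then Pia's statement comes out true, contradicting Pia being a knave.
So Vera is a knave.
With that fixed, Leo's statement is true, so Leo is a knight.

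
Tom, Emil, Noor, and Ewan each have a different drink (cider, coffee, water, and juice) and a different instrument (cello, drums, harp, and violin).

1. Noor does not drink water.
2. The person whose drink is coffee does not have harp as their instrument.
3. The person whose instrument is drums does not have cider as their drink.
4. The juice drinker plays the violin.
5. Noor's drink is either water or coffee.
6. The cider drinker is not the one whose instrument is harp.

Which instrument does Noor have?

drums

With clues 1–5, harp and violin are impossible for Noor's instrument.
With clues 1–6, cello is impossible for Noor's instrument.
That leaves drums.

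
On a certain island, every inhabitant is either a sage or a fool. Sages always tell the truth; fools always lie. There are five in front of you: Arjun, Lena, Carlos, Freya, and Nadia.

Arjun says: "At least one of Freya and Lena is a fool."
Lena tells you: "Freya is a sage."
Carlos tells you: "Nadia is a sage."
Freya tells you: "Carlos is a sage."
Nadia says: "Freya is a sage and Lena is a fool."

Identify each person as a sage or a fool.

Arjun: sage, Lena: fool, Carlos: fool, Freya: fool, Nadia: fool

Consider Arjun. Suppose Arjun is a fool.
Then no assignment of the remaining roles makes every statement match its speaker's type — contradiction.
So Arjun is a sage.
Consider Lena. Suppose Lena is a sage.
Then no assignment of the remaining roles makes every statement match its speaker's type — contradiction.
So Lena is a fool.
Consider Carlos. Suppose Carlos is a sage.
Then no assignment of the remaining roles makes every statement match its speaker's type — contradiction.
So Carlos is a fool.
With that fixed, Freya's statement is false, so Freya is a fool.
With that fixed, Nadia's statement is false, so Nadia is a fool.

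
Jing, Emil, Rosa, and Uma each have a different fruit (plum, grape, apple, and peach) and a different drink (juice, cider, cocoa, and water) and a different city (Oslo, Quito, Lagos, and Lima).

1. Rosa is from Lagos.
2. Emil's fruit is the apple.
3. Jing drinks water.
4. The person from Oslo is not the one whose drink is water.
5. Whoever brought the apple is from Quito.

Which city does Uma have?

Clue 1 rules out Lagos for Uma's city.
With clues 1–5, Lima and Quito are impossible for Uma's city.
That leaves Oslo.

Oslo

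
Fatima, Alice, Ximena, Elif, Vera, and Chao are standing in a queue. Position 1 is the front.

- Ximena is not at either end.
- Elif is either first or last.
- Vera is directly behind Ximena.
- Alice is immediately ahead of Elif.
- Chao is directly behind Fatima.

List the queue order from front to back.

Fatima, Chao, Ximena, Vera, Alice, Elif

From clue 1: Ximena is in {2,3,4,5}.
From clues 1–2: Elif is in {1,6}.
From clues 1–4: Alice → position 5, Elif → position 6.
From clues 1–5: Fatima → position 1, Chao → position 2, Ximena → position 3, Vera → position 4.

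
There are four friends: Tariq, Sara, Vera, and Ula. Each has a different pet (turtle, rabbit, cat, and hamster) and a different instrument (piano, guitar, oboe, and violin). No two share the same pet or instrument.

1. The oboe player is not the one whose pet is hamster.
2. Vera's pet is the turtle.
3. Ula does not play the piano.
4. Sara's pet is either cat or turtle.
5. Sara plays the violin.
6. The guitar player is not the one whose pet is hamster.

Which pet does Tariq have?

hamster

With clues 1–2, turtle is impossible for Tariq's pet.
With clues 1–4, cat is impossible for Tariq's pet.
With clues 1–6, rabbit is impossible for Tariq's pet.
That leaves hamster.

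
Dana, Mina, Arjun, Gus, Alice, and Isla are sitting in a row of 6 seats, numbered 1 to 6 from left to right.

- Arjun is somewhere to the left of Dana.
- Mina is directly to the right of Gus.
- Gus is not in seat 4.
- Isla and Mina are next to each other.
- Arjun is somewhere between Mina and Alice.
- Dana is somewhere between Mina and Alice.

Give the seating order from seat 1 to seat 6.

From clue 1: Dana is in {2,3,4,5,6}.
From clues 1–3: Mina is in {2,3,4,6}.
From clues 1–4: Dana is in {2,5,6}.
From clues 1–5: Dana is in {5,6}.
From clues 1–6: Gus → seat 1, Mina → seat 2, Isla → seat 3, Arjun → seat 4, Dana → seat 5, Alice → seat 6.

Gus, Mina, Isla, Arjun, Dana, Alice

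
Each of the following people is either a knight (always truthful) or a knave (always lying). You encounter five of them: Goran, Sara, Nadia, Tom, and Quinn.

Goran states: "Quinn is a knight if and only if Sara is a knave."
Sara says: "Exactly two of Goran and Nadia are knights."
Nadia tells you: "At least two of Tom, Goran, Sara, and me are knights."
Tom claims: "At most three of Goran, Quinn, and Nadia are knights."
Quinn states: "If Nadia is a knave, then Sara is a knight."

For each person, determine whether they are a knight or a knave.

Regardless of anyone's role, Tom's statement is true, so Tom is a knight.
Consider Goran. Suppose Goran is a knight.
Then no assignment of the remaining roles makes every statement match its speaker's type — contradiction.
So Goran is a knave.
With that fixed, Sara's statement is false, so Sara is a knave.
Consider Nadia. Suppose Nadia is a knight.
Then no assignment of the remaining roles makes every statement match its speaker's type — contradiction.
So Nadia is a knave.
With that fixed, Quinn's statement is false, so Quinn is a knave.

Goran: knave, Sara: knave, Nadia: knave, Tom: knight, Quinn: knave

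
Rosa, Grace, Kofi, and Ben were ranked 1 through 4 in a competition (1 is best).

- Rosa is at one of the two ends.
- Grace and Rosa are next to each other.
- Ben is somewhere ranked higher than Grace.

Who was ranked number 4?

Rosa

With clues 1–2, Grace is ruled out for rank 4.
With clues 1–3, Ben and Kofi are ruled out for rank 4.
So rank 4 is Rosa.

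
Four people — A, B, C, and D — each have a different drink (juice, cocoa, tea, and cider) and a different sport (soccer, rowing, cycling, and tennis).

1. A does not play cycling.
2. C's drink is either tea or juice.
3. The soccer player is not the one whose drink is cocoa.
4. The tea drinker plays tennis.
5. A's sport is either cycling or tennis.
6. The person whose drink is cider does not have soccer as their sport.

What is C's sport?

With clues 1–5, tennis is impossible for C's sport.
With clues 1–6, cycling and rowing are impossible for C's sport.
That leaves soccer.

soccer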